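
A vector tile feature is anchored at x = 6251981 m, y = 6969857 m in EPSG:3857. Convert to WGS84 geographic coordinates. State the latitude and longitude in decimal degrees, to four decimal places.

lat 52.9289°, lon 56.1625°

R = 6378137 m. λ = x/R = 56.16250088°.
φ = 2·arctan(exp(y/R)) − 90° = 2·arctan(2.98253) − 90° = 52.92889914°.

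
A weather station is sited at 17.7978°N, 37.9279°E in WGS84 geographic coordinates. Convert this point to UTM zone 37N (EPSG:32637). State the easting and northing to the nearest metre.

E 386371 m, N 1968140 m

Zone 37 central meridian λ₀ = 6×37 − 183 = 39°; Δλ = -1.0721°.
Transverse Mercator on WGS84 with k₀ = 0.9996 gives E = 386370.608 m, N = 1968140.124 m.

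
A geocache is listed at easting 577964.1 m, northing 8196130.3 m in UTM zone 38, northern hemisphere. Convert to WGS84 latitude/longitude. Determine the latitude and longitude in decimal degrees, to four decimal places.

lat 73.8427°, lon 47.5107°

Zone 38N: λ₀ = 45°, k₀ = 0.9996, false easting 500000 m.
Meridian distance M = (N − FN)/k₀ = 8199410.1 m.
Inverse transverse Mercator on WGS84 gives φ = 73.84270007°, λ = 47.51069914°.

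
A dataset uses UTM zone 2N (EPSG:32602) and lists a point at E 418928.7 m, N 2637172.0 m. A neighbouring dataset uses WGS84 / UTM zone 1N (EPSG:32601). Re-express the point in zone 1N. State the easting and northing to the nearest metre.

E 1030425 m, N 2646700 m

UTM 2N → geographic: φ = 23.84390033°, λ = -171.79609976°.
UTM 1N (λ₀ = -177°) forward: E = 1030424.990 m, N = 2646699.940 m.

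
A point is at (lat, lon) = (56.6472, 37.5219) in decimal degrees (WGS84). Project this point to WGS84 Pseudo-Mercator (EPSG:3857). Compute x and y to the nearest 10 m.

Web Mercator is spherical with R = a = 6378137 m.
x = R·λ = 6378137 × 0.654880697 = 4176918.802 m.
y = R·ln tan(π/4 + φ/2) = 6378137 × 1.205422317 = 7688348.681 m.

x 4176920 m, y 7688350 m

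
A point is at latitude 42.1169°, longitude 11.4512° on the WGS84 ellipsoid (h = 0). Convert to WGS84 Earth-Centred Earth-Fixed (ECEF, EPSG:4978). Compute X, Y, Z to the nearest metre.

X 4643981 m, Y 940710 m, Z 4255244 m

WGS84: a = 6378137 m, e² = 0.006694380; N(φ) = a/√(1−e²sin²φ) = 6387760.703 m.
X = (N+h)·cosφ·cosλ = 4643980.857 m; Y = (N+h)·cosφ·sinλ = 940710.198 m; Z = (N(1−e²)+h)·sinφ = 4255244.404 m.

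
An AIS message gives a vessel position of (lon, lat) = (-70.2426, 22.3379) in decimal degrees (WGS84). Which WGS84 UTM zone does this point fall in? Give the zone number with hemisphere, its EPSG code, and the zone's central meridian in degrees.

UTM zone = ⌊(λ + 180)/6⌋ + 1; -70.2426° ∈ [-72°, -66°) → zone 19.
Hemisphere: N (φ ≥ 0).
Central meridian λ₀ = 6×19 − 183 = -69°.
EPSG code: 32619.

Zone 19N (EPSG:32619), central meridian -69°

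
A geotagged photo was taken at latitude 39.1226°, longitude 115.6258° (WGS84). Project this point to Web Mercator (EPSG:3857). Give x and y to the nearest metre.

Web Mercator is spherical with R = a = 6378137 m.
x = R·λ = 6378137 × 2.018050910 = 12871405.179 m.
y = R·ln tan(π/4 + φ/2) = 6378137 × 0.743045848 = 4739248.216 m.

x 12871405 m, y 4739248 m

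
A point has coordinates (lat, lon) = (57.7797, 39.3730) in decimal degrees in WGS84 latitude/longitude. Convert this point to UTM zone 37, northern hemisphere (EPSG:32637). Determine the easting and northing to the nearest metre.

Zone 37 central meridian λ₀ = 6×37 − 183 = 39°; Δλ = +0.3730°.
Transverse Mercator on WGS84 with k₀ = 0.9996 gives E = 522182.910 m, N = 6404244.993 m.

E 522183 m, N 6404245 m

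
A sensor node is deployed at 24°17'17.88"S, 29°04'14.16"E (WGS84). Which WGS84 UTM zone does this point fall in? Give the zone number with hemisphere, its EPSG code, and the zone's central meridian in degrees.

Zone 35S (EPSG:32735), central meridian 27°

UTM zone = ⌊(λ + 180)/6⌋ + 1; 29.0706° ∈ [24°, 30°) → zone 35.
Hemisphere: S (φ < 0).
Central meridian λ₀ = 6×35 − 183 = 27°.
EPSG code: 32735.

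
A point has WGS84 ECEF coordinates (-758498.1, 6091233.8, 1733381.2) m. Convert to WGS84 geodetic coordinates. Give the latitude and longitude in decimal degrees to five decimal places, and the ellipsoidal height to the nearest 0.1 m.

lat 15.87000°, lon 97.09810°, h 1777.0 m

λ = atan2(Y, X) = 97.09809953°; p = √(X²+Y²) = 6138277.3 m.
Bowring's method on WGS84 (a = 6378137 m, b = 6356752.314 m) gives φ = 15.87000018°, h = 1777.015 m.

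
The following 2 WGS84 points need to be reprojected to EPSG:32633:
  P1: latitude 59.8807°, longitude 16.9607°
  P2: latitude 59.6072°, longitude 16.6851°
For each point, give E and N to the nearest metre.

UTM zone 33N: λ₀ = 15°, k₀ = 0.9996.
P1 (59.8807°, 16.9607°) → (609746.181, 6639749.640) m.
P2 (59.6072°, 16.6851°) → (595096.240, 6608873.637) m.

P1: E 609746 m, N 6639750 m; P2: E 595096 m, N 6608874 m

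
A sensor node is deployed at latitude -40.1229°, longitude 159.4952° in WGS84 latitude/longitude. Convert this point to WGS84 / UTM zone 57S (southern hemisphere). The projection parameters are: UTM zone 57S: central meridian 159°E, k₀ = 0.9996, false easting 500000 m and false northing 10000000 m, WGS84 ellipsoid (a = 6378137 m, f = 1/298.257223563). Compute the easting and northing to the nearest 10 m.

E 542190 m, N 5558480 m

Zone 57 central meridian λ₀ = 6×57 − 183 = 159°; Δλ = +0.4952°.
Transverse Mercator on WGS84 with k₀ = 0.9996 gives E = 542194.334 m, N = 5558484.431 m.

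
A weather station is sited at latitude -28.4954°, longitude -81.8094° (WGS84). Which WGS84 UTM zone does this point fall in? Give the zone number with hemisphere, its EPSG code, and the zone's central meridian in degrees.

Zone 17S (EPSG:32717), central meridian -81°

UTM zone = ⌊(λ + 180)/6⌋ + 1; -81.8094° ∈ [-84°, -78°) → zone 17.
Hemisphere: S (φ < 0).
Central meridian λ₀ = 6×17 − 183 = -81°.
EPSG code: 32717.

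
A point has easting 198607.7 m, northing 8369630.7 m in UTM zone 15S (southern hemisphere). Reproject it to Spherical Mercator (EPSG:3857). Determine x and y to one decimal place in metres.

x -10664295.9 m, y -1658137.7 m

Unproject from UTM 15S (λ₀ = -93°) → φ = -14.73030012°, λ = -95.79899958°.
Web Mercator (R = 6378137 m): x = -10664295.852 m, y = -1658137.666 m.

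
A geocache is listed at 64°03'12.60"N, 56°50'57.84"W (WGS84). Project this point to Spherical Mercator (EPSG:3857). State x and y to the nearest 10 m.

Web Mercator is spherical with R = a = 6378137 m.
x = R·λ = 6378137 × -0.992209208 = -6328446.260 m.
y = R·ln tan(π/4 + φ/2) = 6378137 × 1.468040421 = 9363362.929 m.

x -6328450 m, y 9363360 m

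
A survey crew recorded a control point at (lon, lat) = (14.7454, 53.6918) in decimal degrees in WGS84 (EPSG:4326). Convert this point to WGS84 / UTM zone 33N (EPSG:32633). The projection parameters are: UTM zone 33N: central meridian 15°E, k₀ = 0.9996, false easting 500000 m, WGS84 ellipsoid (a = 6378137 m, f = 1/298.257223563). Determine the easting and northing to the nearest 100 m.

E 483200 m, N 5949300 m

Zone 33 central meridian λ₀ = 6×33 − 183 = 15°; Δλ = -0.2546°.
Transverse Mercator on WGS84 with k₀ = 0.9996 gives E = 483188.075 m, N = 5949262.168 m.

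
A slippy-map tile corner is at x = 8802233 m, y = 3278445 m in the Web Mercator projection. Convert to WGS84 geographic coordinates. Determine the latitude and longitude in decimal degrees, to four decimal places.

lat 28.2335°, lon 79.0718°

R = 6378137 m. λ = x/R = 79.07180438°.
φ = 2·arctan(exp(y/R)) − 90° = 2·arctan(1.67199) − 90° = 28.23350142°.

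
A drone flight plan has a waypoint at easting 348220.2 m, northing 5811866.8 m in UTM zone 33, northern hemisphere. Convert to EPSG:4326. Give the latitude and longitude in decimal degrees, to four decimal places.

Zone 33N: λ₀ = 15°, k₀ = 0.9996, false easting 500000 m.
Meridian distance M = (N − FN)/k₀ = 5814192.5 m.
Inverse transverse Mercator on WGS84 gives φ = 52.43589977°, λ = 12.76720036°.

lat 52.4359°, lon 12.7672°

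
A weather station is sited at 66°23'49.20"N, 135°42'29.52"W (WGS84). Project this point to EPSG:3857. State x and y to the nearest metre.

Web Mercator is spherical with R = a = 6378137 m.
x = R·λ = 6378137 × -2.368554912 = -15106967.720 m.
y = R·ln tan(π/4 + φ/2) = 6378137 × 1.565716731 = 9986355.813 m.

x -15106968 m, y 9986356 m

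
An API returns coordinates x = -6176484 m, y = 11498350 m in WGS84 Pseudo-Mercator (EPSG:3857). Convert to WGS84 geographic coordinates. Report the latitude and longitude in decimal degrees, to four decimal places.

R = 6378137 m. λ = x/R = -55.48429979°.
φ = 2·arctan(exp(y/R)) − 90° = 2·arctan(6.06646) − 90° = 71.27899928°.

lat 71.2790°, lon -55.4843°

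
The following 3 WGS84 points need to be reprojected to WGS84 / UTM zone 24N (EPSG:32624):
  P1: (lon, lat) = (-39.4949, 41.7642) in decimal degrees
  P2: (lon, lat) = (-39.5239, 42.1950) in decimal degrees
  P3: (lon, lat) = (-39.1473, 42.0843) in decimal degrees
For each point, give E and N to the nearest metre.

P1: E 458863 m, N 4623714 m; P2: E 456745 m, N 4671560 m; P3: E 487817 m, N 4659147 m

UTM zone 24N: λ₀ = -39°, k₀ = 0.9996.
P1 (41.7642°, -39.4949°) → (458862.534, 4623714.499) m.
P2 (42.1950°, -39.5239°) → (456744.507, 4671560.049) m.
P3 (42.0843°, -39.1473°) → (487817.077, 4659146.522) m.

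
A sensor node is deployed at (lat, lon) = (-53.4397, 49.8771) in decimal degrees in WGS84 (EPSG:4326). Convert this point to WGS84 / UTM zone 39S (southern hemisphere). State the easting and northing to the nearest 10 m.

Zone 39 central meridian λ₀ = 6×39 − 183 = 51°; Δλ = -1.1229°.
Transverse Mercator on WGS84 with k₀ = 0.9996 gives E = 425410.962 m, N = 4078227.535 m.

E 425410 m, N 4078230 m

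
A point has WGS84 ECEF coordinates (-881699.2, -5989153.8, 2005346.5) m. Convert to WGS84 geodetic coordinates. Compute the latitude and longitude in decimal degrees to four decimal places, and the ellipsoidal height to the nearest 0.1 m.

λ = atan2(Y, X) = -98.37470022°; p = √(X²+Y²) = 6053706.0 m.
Bowring's method on WGS84 (a = 6378137 m, b = 6356752.314 m) gives φ = 18.44310002°, h = 1194.353 m.

lat 18.4431°, lon -98.3747°, h 1194.4 m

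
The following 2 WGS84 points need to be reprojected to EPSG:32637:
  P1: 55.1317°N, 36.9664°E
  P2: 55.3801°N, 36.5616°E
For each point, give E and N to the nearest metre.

UTM zone 37N: λ₀ = 39°, k₀ = 0.9996.
P1 (55.1317°, 36.9664°) → (370349.450, 6111335.124) m.
P2 (55.3801°, 36.5616°) → (345513.649, 6139795.838) m.

P1: E 370349 m, N 6111335 m; P2: E 345514 m, N 6139796 m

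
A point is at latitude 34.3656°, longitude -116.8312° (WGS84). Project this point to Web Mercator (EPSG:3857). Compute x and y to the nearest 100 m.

Web Mercator is spherical with R = a = 6378137 m.
x = R·λ = 6378137 × -2.039089109 = -13005589.693 m.
y = R·ln tan(π/4 + φ/2) = 6378137 × 0.639371568 = 4077999.457 m.

x -13005600 m, y 4078000 m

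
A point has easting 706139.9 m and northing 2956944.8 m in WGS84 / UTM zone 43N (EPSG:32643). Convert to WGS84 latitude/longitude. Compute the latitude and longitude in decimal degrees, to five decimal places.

lat 26.71860°, lon 77.07230°

Zone 43N: λ₀ = 75°, k₀ = 0.9996, false easting 500000 m.
Meridian distance M = (N − FN)/k₀ = 2958128.1 m.
Inverse transverse Mercator on WGS84 gives φ = 26.71860005°, λ = 77.07230004°.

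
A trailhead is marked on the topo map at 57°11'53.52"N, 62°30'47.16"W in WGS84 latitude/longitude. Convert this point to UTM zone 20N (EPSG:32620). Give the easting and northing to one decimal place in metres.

E 529420.6 m, N 6339554.0 m

Zone 20 central meridian λ₀ = 6×20 − 183 = -63°; Δλ = +0.4869°.
Transverse Mercator on WGS84 with k₀ = 0.9996 gives E = 529420.575 m, N = 6339554.047 m.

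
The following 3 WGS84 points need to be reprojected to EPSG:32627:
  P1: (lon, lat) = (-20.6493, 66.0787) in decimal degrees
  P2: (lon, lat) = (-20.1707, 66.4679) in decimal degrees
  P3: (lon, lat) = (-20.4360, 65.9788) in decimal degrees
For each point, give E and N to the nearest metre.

UTM zone 27N: λ₀ = -21°, k₀ = 0.9996.
P1 (66.0787°, -20.6493°) → (515867.936, 7328726.607) m.
P2 (66.4679°, -20.1707°) → (536947.327, 7372310.253) m.
P3 (65.9788°, -20.4360°) → (525618.995, 7317662.209) m.

P1: E 515868 m, N 7328727 m; P2: E 536947 m, N 7372310 m; P3: E 525619 m, N 7317662 m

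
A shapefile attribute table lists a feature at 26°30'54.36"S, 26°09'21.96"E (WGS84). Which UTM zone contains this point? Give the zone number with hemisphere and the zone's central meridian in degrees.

UTM zone = ⌊(λ + 180)/6⌋ + 1; 26.1561° ∈ [24°, 30°) → zone 35.
Hemisphere: S (φ < 0).
Central meridian λ₀ = 6×35 − 183 = 27°.

Zone 35S, central meridian 27°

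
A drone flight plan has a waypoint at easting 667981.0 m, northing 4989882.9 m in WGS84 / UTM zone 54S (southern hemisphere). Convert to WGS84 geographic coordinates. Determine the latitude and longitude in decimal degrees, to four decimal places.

Zone 54S: λ₀ = 141°, k₀ = 0.9996, false easting 500000 m, false northing 10000000 m.
Meridian distance M = (N − FN)/k₀ = -5012121.9 m.
Inverse transverse Mercator on WGS84 gives φ = -45.22449994°, λ = 143.13970029°.

lat -45.2245°, lon 143.1397°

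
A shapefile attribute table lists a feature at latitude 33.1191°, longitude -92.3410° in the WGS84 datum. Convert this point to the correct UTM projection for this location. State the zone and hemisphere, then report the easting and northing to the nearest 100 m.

Longitude -92.3410° lies in the 6° band [-96°, -90°), giving zone 15; latitude is north of the equator, so 15N.
Zone 15 central meridian λ₀ = 6×15 − 183 = -93°; Δλ = +0.6590°.
Transverse Mercator on WGS84 with k₀ = 0.9996 gives E = 561478.742 m, N = 3664683.689 m.

Zone 15N: E 561500 m, N 3664700 m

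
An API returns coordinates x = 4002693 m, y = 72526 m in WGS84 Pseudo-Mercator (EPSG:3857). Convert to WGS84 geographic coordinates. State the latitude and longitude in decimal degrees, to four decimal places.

lat 0.6515°, lon 35.9568°

R = 6378137 m. λ = x/R = 35.95680300°.
φ = 2·arctan(exp(y/R)) − 90° = 2·arctan(1.01144) − 90° = 0.65149810°.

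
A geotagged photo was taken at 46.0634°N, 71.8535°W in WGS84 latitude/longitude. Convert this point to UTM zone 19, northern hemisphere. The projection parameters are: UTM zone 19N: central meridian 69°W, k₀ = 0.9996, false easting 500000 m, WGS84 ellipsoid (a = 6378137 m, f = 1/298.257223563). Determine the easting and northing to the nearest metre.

E 279303 m, N 5105051 m

Zone 19 central meridian λ₀ = 6×19 − 183 = -69°; Δλ = -2.8535°.
Transverse Mercator on WGS84 with k₀ = 0.9996 gives E = 279302.667 m, N = 5105050.813 m.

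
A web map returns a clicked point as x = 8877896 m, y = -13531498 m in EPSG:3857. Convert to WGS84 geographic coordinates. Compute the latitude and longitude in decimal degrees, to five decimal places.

lat -76.33180°, lon 79.75150°

R = 6378137 m. λ = x/R = 79.75149668°.
φ = 2·arctan(exp(y/R)) − 90° = 2·arctan(0.11985) − 90° = -76.33179947°.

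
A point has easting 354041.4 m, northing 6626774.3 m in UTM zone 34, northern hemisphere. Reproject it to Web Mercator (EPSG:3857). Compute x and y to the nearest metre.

x 2048512 m, y 8344972 m

Unproject from UTM 34N (λ₀ = 21°) → φ = 59.75310001°, λ = 18.40209936°.
Web Mercator (R = 6378137 m): x = 2048512.330 m, y = 8344972.285 m.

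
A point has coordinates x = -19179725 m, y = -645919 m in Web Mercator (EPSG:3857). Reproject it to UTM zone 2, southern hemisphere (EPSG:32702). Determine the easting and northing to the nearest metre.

Web Mercator inverse (R = 6378137 m) → φ = -5.79249646°, λ = -172.29440113°.
UTM 2S forward: E = 356684.102 m, N = 9359569.833 m.

E 356684 m, N 9359570 m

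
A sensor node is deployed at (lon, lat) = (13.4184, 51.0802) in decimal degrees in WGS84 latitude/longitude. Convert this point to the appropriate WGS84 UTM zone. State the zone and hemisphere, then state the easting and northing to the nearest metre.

Longitude 13.4184° lies in the 6° band [12°, 18°), giving zone 33; latitude is north of the equator, so 33N.
Zone 33 central meridian λ₀ = 6×33 − 183 = 15°; Δλ = -1.5816°.
Transverse Mercator on WGS84 with k₀ = 0.9996 gives E = 389214.148 m, N = 5659933.288 m.

Zone 33N: E 389214 m, N 5659933 m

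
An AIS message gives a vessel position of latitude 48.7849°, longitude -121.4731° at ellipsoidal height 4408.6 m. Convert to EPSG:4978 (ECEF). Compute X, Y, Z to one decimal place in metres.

X -2199789.5 m, Y -3593516.1 m, Z 4778147.8 m

WGS84: a = 6378137 m, e² = 0.006694380; N(φ) = a/√(1−e²sin²φ) = 6390252.032 m.
X = (N+h)·cosφ·cosλ = -2199789.461 m; Y = (N+h)·cosφ·sinλ = -3593516.081 m; Z = (N(1−e²)+h)·sinφ = 4778147.793 m.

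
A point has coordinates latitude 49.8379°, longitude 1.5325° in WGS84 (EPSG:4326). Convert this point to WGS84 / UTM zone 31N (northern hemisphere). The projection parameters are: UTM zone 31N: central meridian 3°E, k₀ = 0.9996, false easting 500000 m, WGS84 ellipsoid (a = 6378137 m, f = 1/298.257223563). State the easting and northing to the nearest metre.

E 394477 m, N 5521641 m

Zone 31 central meridian λ₀ = 6×31 − 183 = 3°; Δλ = -1.4675°.
Transverse Mercator on WGS84 with k₀ = 0.9996 gives E = 394477.299 m, N = 5521640.782 m.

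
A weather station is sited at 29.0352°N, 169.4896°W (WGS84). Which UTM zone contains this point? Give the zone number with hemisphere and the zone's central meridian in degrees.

Zone 2N, central meridian -171°

UTM zone = ⌊(λ + 180)/6⌋ + 1; -169.4896° ∈ [-174°, -168°) → zone 2.
Hemisphere: N (φ ≥ 0).
Central meridian λ₀ = 6×2 − 183 = -171°.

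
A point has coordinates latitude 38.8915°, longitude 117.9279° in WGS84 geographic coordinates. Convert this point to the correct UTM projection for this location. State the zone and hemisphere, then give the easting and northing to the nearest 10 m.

Longitude 117.9279° lies in the 6° band [114°, 120°), giving zone 50; latitude is north of the equator, so 50N.
Zone 50 central meridian λ₀ = 6×50 − 183 = 117°; Δλ = +0.9279°.
Transverse Mercator on WGS84 with k₀ = 0.9996 gives E = 580471.809 m, N = 4305145.470 m.

Zone 50N: E 580470 m, N 4305150 m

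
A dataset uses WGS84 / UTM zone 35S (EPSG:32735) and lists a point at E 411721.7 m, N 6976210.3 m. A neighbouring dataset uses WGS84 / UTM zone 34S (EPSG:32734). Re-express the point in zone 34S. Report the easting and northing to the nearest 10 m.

UTM 35S → geographic: φ = -27.33440003°, λ = 26.10760012°.
UTM 34S (λ₀ = 21°) forward: E = 1005633.778 m, N = 6966159.379 m.

E 1005630 m, N 6966160 m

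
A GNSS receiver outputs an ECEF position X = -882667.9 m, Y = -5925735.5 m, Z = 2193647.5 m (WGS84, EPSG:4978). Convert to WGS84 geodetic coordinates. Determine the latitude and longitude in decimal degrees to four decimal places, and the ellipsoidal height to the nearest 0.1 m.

λ = atan2(Y, X) = -98.47219979°; p = √(X²+Y²) = 5991113.7 m.
Bowring's method on WGS84 (a = 6378137 m, b = 6356752.314 m) gives φ = 20.23469970°, h = 4491.086 m.

lat 20.2347°, lon -98.4722°, h 4491.1 m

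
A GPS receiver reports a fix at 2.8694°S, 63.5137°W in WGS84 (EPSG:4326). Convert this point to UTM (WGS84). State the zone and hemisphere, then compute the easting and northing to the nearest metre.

Zone 20S: E 442908 m, N 9682830 m

Longitude -63.5137° lies in the 6° band [-66°, -60°), giving zone 20; latitude is south of the equator, so 20S.
Zone 20 central meridian λ₀ = 6×20 − 183 = -63°; Δλ = -0.5137°.
Transverse Mercator on WGS84 with k₀ = 0.9996 gives E = 442908.474 m, N = 9682829.612 m.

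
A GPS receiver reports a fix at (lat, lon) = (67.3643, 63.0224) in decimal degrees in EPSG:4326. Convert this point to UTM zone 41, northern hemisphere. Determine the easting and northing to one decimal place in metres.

E 500962.1 m, N 7471992.4 m

Zone 41 central meridian λ₀ = 6×41 − 183 = 63°; Δλ = +0.0224°.
Transverse Mercator on WGS84 with k₀ = 0.9996 gives E = 500962.060 m, N = 7471992.358 m.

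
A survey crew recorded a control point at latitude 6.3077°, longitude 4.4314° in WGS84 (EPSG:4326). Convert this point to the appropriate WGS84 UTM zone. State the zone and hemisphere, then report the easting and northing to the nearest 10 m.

Longitude 4.4314° lies in the 6° band [0°, 6°), giving zone 31; latitude is north of the equator, so 31N.
Zone 31 central meridian λ₀ = 6×31 − 183 = 3°; Δλ = +1.4314°.
Transverse Mercator on WGS84 with k₀ = 0.9996 gives E = 658337.318 m, N = 697435.924 m.

Zone 31N: E 658340 m, N 697440 m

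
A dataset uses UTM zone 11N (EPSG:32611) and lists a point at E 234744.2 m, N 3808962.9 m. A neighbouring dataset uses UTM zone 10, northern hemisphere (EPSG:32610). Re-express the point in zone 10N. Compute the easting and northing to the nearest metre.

E 786391 m, N 3809589 m

UTM 11N → geographic: φ = 34.38809968°, λ = -119.88509959°.
UTM 10N (λ₀ = -123°) forward: E = 786390.978 m, N = 3809588.501 m.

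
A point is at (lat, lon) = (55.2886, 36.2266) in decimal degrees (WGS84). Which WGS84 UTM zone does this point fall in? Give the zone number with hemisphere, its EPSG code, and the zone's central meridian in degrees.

Zone 37N (EPSG:32637), central meridian 39°

UTM zone = ⌊(λ + 180)/6⌋ + 1; 36.2266° ∈ [36°, 42°) → zone 37.
Hemisphere: N (φ ≥ 0).
Central meridian λ₀ = 6×37 − 183 = 39°.
EPSG code: 32637.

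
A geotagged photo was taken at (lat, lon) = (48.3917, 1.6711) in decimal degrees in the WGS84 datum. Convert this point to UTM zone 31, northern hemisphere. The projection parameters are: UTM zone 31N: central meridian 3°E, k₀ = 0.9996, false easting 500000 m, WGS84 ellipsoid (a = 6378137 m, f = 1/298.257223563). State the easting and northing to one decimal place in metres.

E 401623.8 m, N 5360690.6 m

Zone 31 central meridian λ₀ = 6×31 − 183 = 3°; Δλ = -1.3289°.
Transverse Mercator on WGS84 with k₀ = 0.9996 gives E = 401623.791 m, N = 5360690.634 m.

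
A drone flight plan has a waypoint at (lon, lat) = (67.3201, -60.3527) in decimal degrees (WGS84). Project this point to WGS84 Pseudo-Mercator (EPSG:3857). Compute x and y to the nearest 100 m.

Web Mercator is spherical with R = a = 6378137 m.
x = R·λ = 6378137 × 1.174957398 = 7494039.252 m.
y = R·ln tan(π/4 + φ/2) = 6378137 × -1.329335632 = -8478684.781 m.

x 7494000 m, y -8478700 m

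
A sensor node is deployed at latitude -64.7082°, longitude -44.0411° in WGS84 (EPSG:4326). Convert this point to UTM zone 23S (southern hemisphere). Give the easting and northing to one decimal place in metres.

E 545709.8 m, N 2823719.5 m

Zone 23 central meridian λ₀ = 6×23 − 183 = -45°; Δλ = +0.9589°.
Transverse Mercator on WGS84 with k₀ = 0.9996 gives E = 545709.839 m, N = 2823719.461 m.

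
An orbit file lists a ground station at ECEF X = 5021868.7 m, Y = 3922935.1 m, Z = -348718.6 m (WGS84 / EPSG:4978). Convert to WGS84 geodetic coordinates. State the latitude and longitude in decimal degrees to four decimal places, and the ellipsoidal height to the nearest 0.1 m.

λ = atan2(Y, X) = 37.99589962°; p = √(X²+Y²) = 6372486.6 m.
Bowring's method on WGS84 (a = 6378137 m, b = 6356752.314 m) gives φ = -3.15330024°, h = 3947.984 m.

lat -3.1533°, lon 37.9959°, h 3948.0 m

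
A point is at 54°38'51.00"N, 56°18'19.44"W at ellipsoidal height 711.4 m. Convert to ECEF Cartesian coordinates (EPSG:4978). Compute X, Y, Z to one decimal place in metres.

X 2052123.6 m, Y -3077657.9 m, Z 5179357.6 m

WGS84: a = 6378137 m, e² = 0.006694380; N(φ) = a/√(1−e²sin²φ) = 6392386.197 m.
X = (N+h)·cosφ·cosλ = 2052123.626 m; Y = (N+h)·cosφ·sinλ = -3077657.907 m; Z = (N(1−e²)+h)·sinφ = 5179357.643 m.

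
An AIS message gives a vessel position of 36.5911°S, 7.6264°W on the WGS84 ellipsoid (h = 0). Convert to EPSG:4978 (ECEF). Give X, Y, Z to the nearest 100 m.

WGS84: a = 6378137 m, e² = 0.006694380; N(φ) = a/√(1−e²sin²φ) = 6385736.558 m.
X = (N+h)·cosφ·cosλ = 5081819.824 m; Y = (N+h)·cosφ·sinλ = -680442.900 m; Z = (N(1−e²)+h)·sinφ = -3781056.185 m.

X 5081800 m, Y -680400 m, Z -3781100 m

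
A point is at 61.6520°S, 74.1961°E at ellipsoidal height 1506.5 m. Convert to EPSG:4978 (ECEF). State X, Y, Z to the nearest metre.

WGS84: a = 6378137 m, e² = 0.006694380; N(φ) = a/√(1−e²sin²φ) = 6394737.123 m.
X = (N+h)·cosφ·cosλ = 827141.435 m; Y = (N+h)·cosφ·sinλ = 2922296.609 m; Z = (N(1−e²)+h)·sinφ = -5591530.114 m.

X 827141 m, Y 2922297 m, Z -5591530 m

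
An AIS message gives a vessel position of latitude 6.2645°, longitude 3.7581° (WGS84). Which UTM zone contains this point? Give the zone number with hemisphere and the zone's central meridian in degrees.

Zone 31N, central meridian 3°

UTM zone = ⌊(λ + 180)/6⌋ + 1; 3.7581° ∈ [0°, 6°) → zone 31.
Hemisphere: N (φ ≥ 0).
Central meridian λ₀ = 6×31 − 183 = 3°.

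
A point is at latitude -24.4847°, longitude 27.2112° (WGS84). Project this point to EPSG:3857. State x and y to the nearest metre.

Web Mercator is spherical with R = a = 6378137 m.
x = R·λ = 6378137 × 0.474925033 = 3029136.928 m.
y = R·ln tan(π/4 + φ/2) = 6378137 × -0.440972518 = -2812583.131 m.

x 3029137 m, y -2812583 m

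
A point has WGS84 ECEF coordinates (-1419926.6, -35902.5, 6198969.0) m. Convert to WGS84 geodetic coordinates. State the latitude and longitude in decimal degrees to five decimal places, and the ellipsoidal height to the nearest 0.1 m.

λ = atan2(Y, X) = -178.55159871°; p = √(X²+Y²) = 1420380.4 m.
Bowring's method on WGS84 (a = 6378137 m, b = 6356752.314 m) gives φ = 77.17799988°, h = 1800.604 m.

lat 77.17800°, lon -178.55160°, h 1800.6 m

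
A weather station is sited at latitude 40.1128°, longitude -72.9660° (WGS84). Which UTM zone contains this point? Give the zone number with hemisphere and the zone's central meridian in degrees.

Zone 18N, central meridian -75°

UTM zone = ⌊(λ + 180)/6⌋ + 1; -72.9660° ∈ [-78°, -72°) → zone 18.
Hemisphere: N (φ ≥ 0).
Central meridian λ₀ = 6×18 − 183 = -75°.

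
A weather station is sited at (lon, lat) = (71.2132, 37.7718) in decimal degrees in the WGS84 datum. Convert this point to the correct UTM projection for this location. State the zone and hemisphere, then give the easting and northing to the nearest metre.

Zone 42N: E 694926 m, N 4182803 m

Longitude 71.2132° lies in the 6° band [66°, 72°), giving zone 42; latitude is north of the equator, so 42N.
Zone 42 central meridian λ₀ = 6×42 − 183 = 69°; Δλ = +2.2132°.
Transverse Mercator on WGS84 with k₀ = 0.9996 gives E = 694925.850 m, N = 4182802.883 m.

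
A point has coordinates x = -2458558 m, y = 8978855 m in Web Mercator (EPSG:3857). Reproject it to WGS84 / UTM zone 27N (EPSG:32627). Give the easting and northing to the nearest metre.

Web Mercator inverse (R = 6378137 m) → φ = 62.50069967°, λ = -22.08560228°.
UTM 27N forward: E = 444076.353 m, N = 6930430.585 m.

E 444076 m, N 6930431 m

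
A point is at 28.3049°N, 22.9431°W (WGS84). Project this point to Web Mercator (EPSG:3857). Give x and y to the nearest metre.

Web Mercator is spherical with R = a = 6378137 m.
x = R·λ = 6378137 × -0.400432636 = -2554014.209 m.
y = R·ln tan(π/4 + φ/2) = 6378137 × 0.515427839 = 3287469.373 m.

x -2554014 m, y 3287469 m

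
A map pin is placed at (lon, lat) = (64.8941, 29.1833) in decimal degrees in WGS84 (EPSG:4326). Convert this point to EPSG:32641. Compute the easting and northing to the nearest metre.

Zone 41 central meridian λ₀ = 6×41 − 183 = 63°; Δλ = +1.8941°.
Transverse Mercator on WGS84 with k₀ = 0.9996 gives E = 684176.516 m, N = 3229778.714 m.

E 684177 m, N 3229779 m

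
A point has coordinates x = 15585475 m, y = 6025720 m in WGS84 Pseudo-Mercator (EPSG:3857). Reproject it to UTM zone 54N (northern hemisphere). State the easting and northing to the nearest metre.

E 425206 m, N 5262319 m

Web Mercator inverse (R = 6378137 m) → φ = 47.50999992°, λ = 140.00670403°.
UTM 54N forward: E = 425206.002 m, N = 5262319.181 m.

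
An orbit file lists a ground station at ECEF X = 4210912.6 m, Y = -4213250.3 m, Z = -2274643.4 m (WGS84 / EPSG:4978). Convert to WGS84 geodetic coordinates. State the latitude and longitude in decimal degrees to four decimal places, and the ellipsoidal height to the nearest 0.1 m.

lat -21.0283°, lon -45.0159°, h 901.4 m

λ = atan2(Y, X) = -45.01589954°; p = √(X²+Y²) = 5956782.9 m.
Bowring's method on WGS84 (a = 6378137 m, b = 6356752.314 m) gives φ = -21.02830026°, h = 901.394 m.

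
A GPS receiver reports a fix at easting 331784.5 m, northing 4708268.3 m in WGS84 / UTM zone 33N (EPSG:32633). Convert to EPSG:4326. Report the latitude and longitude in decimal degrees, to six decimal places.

Zone 33N: λ₀ = 15°, k₀ = 0.9996, false easting 500000 m.
Meridian distance M = (N − FN)/k₀ = 4710152.4 m.
Inverse transverse Mercator on WGS84 gives φ = 42.50850024°, λ = 12.952500502°.

lat 42.508500°, lon 12.952501°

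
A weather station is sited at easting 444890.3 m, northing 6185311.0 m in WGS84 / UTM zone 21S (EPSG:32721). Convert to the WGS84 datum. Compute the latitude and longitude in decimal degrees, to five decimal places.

lat -34.47230°, lon -57.60010°

Zone 21S: λ₀ = -57°, k₀ = 0.9996, false easting 500000 m, false northing 10000000 m.
Meridian distance M = (N − FN)/k₀ = -3816215.5 m.
Inverse transverse Mercator on WGS84 gives φ = -34.47229966°, λ = -57.60009991°.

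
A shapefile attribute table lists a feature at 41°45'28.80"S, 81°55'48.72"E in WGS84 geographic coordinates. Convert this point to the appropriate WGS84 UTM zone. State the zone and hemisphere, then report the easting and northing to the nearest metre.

Longitude 81.9302° lies in the 6° band [78°, 84°), giving zone 44; latitude is south of the equator, so 44S.
Zone 44 central meridian λ₀ = 6×44 − 183 = 81°; Δλ = +0.9302°.
Transverse Mercator on WGS84 with k₀ = 0.9996 gives E = 577328.538 m, N = 5376674.120 m.

Zone 44S: E 577329 m, N 5376674 m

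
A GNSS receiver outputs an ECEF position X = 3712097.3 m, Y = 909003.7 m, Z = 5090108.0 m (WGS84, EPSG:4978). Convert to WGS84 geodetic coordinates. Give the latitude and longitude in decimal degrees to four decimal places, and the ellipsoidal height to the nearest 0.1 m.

λ = atan2(Y, X) = 13.75960048°; p = √(X²+Y²) = 3821773.7 m.
Bowring's method on WGS84 (a = 6378137 m, b = 6356752.314 m) gives φ = 53.28449943°, h = 714.686 m.

lat 53.2845°, lon 13.7596°, h 714.7 m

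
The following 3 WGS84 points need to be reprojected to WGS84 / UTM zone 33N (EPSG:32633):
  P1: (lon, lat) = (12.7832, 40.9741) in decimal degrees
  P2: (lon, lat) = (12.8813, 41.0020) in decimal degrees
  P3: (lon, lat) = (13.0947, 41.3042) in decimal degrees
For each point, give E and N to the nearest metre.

UTM zone 33N: λ₀ = 15°, k₀ = 0.9996.
P1 (40.9741°, 12.7832°) → (313484.154, 4538248.515) m.
P2 (41.0020°, 12.8813°) → (321813.742, 4541141.093) m.
P3 (41.3042°, 13.0947°) → (340496.499, 4574277.888) m.

P1: E 313484 m, N 4538249 m; P2: E 321814 m, N 4541141 m; P3: E 340496 m, N 4574278 m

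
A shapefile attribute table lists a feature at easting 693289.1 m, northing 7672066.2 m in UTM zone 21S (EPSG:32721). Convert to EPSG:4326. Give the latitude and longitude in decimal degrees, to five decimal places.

Zone 21S: λ₀ = -57°, k₀ = 0.9996, false easting 500000 m, false northing 10000000 m.
Meridian distance M = (N − FN)/k₀ = -2328865.3 m.
Inverse transverse Mercator on WGS84 gives φ = -21.04210002°, λ = -55.13989997°.

lat -21.04210°, lon -55.13990°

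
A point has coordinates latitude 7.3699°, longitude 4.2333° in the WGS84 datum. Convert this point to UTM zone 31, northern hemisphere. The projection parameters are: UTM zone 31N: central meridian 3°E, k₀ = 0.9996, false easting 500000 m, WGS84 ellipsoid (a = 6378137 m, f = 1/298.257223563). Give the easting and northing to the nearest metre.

Zone 31 central meridian λ₀ = 6×31 − 183 = 3°; Δλ = +1.2333°.
Transverse Mercator on WGS84 with k₀ = 0.9996 gives E = 636119.398 m, N = 814828.298 m.

E 636119 m, N 814828 m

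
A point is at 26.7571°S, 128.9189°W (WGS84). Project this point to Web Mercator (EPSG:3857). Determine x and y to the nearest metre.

Web Mercator is spherical with R = a = 6378137 m.
x = R·λ = 6378137 × -2.250059273 = -14351186.302 m.
y = R·ln tan(π/4 + φ/2) = 6378137 × -0.484962496 = -3093157.242 m.

x -14351186 m, y -3093157 m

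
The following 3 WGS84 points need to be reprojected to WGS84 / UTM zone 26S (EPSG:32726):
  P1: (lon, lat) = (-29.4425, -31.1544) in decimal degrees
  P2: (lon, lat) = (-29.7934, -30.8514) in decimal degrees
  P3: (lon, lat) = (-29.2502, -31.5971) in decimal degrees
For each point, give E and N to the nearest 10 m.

UTM zone 26S: λ₀ = -27°, k₀ = 0.9996.
P1 (-31.1544°, -29.4425°) → (267167.673, 6550718.019) m.
P2 (-30.8514°, -29.7934°) → (232861.937, 6583525.380) m.
P3 (-31.5971°, -29.2502°) → (286507.493, 6502024.097) m.

P1: E 267170 m, N 6550720 m; P2: E 232860 m, N 6583530 m; P3: E 286510 m, N 6502020 m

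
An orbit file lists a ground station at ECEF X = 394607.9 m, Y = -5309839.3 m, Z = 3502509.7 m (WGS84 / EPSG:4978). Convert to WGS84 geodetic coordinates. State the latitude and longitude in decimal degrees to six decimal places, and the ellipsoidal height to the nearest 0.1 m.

λ = atan2(Y, X) = -85.74979955°; p = √(X²+Y²) = 5324482.0 m.
Bowring's method on WGS84 (a = 6378137 m, b = 6356752.314 m) gives φ = 33.51429958°, h = 1544.819 m.

lat 33.514300°, lon -85.749800°, h 1544.8 m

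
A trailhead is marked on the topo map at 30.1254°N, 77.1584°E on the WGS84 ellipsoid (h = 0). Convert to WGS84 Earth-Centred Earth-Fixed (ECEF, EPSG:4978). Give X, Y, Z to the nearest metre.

X 1227143 m, Y 5383196 m, Z 3182405 m

WGS84: a = 6378137 m, e² = 0.006694380; N(φ) = a/√(1−e²sin²φ) = 6383521.536 m.
X = (N+h)·cosφ·cosλ = 1227142.989 m; Y = (N+h)·cosφ·sinλ = 5383195.704 m; Z = (N(1−e²)+h)·sinφ = 3182404.764 m.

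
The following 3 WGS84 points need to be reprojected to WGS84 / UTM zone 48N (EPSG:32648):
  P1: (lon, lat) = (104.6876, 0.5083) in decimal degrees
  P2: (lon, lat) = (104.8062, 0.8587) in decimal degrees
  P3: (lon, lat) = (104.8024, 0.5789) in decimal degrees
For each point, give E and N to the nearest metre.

P1: E 465239 m, N 56183 m; P2: E 478437 m, N 94913 m; P3: E 478013 m, N 63986 m

UTM zone 48N: λ₀ = 105°, k₀ = 0.9996.
P1 (0.5083°, 104.6876°) → (465238.887, 56183.278) m.
P2 (0.8587°, 104.8062°) → (478437.276, 94912.768) m.
P3 (0.5789°, 104.8024°) → (478013.138, 63986.249) m.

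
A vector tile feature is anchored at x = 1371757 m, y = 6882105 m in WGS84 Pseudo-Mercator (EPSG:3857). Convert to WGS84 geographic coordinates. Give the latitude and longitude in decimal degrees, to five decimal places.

lat 52.45110°, lon 12.32270°

R = 6378137 m. λ = x/R = 12.32270279°.
φ = 2·arctan(exp(y/R)) − 90° = 2·arctan(2.94178) − 90° = 52.45110149°.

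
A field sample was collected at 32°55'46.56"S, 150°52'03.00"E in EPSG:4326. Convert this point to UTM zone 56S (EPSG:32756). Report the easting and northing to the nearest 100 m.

E 300600 m, N 6354500 m

Zone 56 central meridian λ₀ = 6×56 − 183 = 153°; Δλ = -2.1325°.
Transverse Mercator on WGS84 with k₀ = 0.9996 gives E = 300613.704 m, N = 6354499.941 m.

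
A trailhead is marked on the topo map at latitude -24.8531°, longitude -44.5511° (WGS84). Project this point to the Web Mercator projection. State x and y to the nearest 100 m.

Web Mercator is spherical with R = a = 6378137 m.
x = R·λ = 6378137 × -0.777563380 = -4959405.766 m.
y = R·ln tan(π/4 + φ/2) = 6378137 × -0.448048078 = -2857712.027 m.

x -4959400 m, y -2857700 m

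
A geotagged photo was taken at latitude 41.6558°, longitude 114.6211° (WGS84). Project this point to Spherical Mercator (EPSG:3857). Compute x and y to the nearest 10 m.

x 12759560 m, y 5109560 m

Web Mercator is spherical with R = a = 6378137 m.
x = R·λ = 6378137 × 2.000515587 = 12759562.486 m.
y = R·ln tan(π/4 + φ/2) = 6378137 × 0.801105180 = 5109558.590 m.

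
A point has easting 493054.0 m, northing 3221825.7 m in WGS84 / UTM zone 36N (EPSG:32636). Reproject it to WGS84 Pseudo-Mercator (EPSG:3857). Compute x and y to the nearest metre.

x 3665595 m, y 3391553 m

Unproject from UTM 36N (λ₀ = 33°) → φ = 29.12489999°, λ = 32.92859979°.
Web Mercator (R = 6378137 m): x = 3665594.961 m, y = 3391552.630 m.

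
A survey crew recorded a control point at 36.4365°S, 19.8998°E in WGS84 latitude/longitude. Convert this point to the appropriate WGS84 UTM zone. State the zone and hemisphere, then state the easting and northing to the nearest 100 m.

Zone 34S: E 401400 m, N 5967100 m

Longitude 19.8998° lies in the 6° band [18°, 24°), giving zone 34; latitude is south of the equator, so 34S.
Zone 34 central meridian λ₀ = 6×34 − 183 = 21°; Δλ = -1.1002°.
Transverse Mercator on WGS84 with k₀ = 0.9996 gives E = 401389.106 m, N = 5967073.192 m.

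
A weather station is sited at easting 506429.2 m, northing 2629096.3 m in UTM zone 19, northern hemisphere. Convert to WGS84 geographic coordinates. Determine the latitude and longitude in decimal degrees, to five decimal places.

lat 23.77300°, lon -68.93690°

Zone 19N: λ₀ = -69°, k₀ = 0.9996, false easting 500000 m.
Meridian distance M = (N − FN)/k₀ = 2630148.4 m.
Inverse transverse Mercator on WGS84 gives φ = 23.77300020°, λ = -68.93689977°.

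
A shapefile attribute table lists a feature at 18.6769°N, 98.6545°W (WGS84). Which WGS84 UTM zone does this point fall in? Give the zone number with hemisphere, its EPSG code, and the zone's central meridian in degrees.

Zone 14N (EPSG:32614), central meridian -99°

UTM zone = ⌊(λ + 180)/6⌋ + 1; -98.6545° ∈ [-102°, -96°) → zone 14.
Hemisphere: N (φ ≥ 0).
Central meridian λ₀ = 6×14 − 183 = -99°.
EPSG code: 32614.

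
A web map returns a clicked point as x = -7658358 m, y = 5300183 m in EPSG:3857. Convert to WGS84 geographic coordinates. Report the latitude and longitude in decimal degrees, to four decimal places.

lat 42.9225°, lon -68.7962°

R = 6378137 m. λ = x/R = -68.79620043°.
φ = 2·arctan(exp(y/R)) − 90° = 2·arctan(2.29560) − 90° = 42.92250009°.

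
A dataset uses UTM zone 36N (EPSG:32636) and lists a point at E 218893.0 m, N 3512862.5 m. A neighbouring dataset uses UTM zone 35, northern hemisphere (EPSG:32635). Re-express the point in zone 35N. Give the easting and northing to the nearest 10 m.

E 787480 m, N 3513040 m

UTM 36N → geographic: φ = 31.71670027°, λ = 30.03360013°.
UTM 35N (λ₀ = 27°) forward: E = 787477.795 m, N = 3513038.029 m.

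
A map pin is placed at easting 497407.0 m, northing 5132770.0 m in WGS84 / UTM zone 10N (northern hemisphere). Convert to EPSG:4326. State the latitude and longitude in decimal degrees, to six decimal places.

Zone 10N: λ₀ = -123°, k₀ = 0.9996, false easting 500000 m.
Meridian distance M = (N − FN)/k₀ = 5134823.9 m.
Inverse transverse Mercator on WGS84 gives φ = 46.34850027°, λ = -123.03369951°.

lat 46.348500°, lon -123.033700°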